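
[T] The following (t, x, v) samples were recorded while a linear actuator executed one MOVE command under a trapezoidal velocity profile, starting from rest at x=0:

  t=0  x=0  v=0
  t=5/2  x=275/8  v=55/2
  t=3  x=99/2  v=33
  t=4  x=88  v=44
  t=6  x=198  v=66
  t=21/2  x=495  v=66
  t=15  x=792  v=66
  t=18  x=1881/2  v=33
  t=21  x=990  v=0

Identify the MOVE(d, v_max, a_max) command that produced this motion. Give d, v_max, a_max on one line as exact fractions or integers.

d=990 v_max=66 a_max=11

final state: t=21, x=990, v=0 → d = 990
a_max = (55/2−0)/(5/2−0) = 11
max v = 66 over t∈[6,15] → v_max = 66
check: 66·(6+9) = 990 ✓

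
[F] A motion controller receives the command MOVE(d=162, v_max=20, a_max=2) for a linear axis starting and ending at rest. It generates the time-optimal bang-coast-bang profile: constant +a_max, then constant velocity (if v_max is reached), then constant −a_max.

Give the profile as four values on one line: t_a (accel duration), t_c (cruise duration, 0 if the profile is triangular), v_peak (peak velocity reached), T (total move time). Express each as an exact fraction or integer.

t_a=9 t_c=0 v_peak=18 T=18

(v_max)²/a_max = 20²/2 = 200
162 < 200 → triangular
v_peak = √(162·2) = √324 = 18
t_a = 18/2 = 9; t_c = 0
T = 2·9 = 18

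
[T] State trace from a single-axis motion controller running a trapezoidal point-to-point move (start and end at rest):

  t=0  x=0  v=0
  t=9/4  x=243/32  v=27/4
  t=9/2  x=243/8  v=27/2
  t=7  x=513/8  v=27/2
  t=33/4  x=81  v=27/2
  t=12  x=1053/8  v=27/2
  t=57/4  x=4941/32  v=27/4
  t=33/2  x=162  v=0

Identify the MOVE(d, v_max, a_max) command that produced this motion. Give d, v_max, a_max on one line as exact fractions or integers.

final state: t=33/2, x=162, v=0 → d = 162
a_max = (27/4−0)/(9/4−0) = 3
max v = 27/2 over t∈[9/2,12] → v_max = 27/2
check: 27/2·(9/2+15/2) = 162 ✓

d=162 v_max=27/2 a_max=3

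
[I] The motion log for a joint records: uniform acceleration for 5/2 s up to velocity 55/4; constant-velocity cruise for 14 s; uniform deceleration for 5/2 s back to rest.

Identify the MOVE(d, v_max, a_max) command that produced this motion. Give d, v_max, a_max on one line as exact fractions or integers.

a_max = (55/4)/(5/2) = 11/2
d_a = ½·55/4·5/2 = 275/16; d_c = 55/4·14 = 385/2
d = 2·275/16 + 385/2 = 1815/8
t_c = 14 > 0 so v_max = 55/4

d=1815/8 v_max=55/4 a_max=11/2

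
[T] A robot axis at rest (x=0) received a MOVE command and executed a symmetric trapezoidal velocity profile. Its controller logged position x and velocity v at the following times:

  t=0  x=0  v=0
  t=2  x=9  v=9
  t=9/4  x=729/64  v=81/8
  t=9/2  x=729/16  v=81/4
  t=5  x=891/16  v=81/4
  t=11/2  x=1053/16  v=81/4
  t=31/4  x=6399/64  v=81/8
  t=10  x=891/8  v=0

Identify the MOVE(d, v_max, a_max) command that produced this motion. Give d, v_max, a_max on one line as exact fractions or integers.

d=891/8 v_max=81/4 a_max=9/2

final state: t=10, x=891/8, v=0 → d = 891/8
a_max = (9−0)/(2−0) = 9/2
max v = 81/4 over t∈[9/2,11/2] → v_max = 81/4
check: 81/4·(9/2+1) = 891/8 ✓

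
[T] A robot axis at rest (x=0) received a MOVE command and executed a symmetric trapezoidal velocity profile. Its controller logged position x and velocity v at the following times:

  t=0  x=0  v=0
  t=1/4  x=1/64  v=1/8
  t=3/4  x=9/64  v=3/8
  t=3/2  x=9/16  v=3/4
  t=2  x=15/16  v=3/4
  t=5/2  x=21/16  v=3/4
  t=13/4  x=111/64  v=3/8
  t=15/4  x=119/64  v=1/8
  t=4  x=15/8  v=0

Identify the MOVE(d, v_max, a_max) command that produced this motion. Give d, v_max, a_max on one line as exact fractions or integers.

d=15/8 v_max=3/4 a_max=1/2

final state: t=4, x=15/8, v=0 → d = 15/8
a_max = (1/8−0)/(1/4−0) = 1/2
max v = 3/4 over t∈[3/2,5/2] → v_max = 3/4
check: 3/4·(3/2+1) = 15/8 ✓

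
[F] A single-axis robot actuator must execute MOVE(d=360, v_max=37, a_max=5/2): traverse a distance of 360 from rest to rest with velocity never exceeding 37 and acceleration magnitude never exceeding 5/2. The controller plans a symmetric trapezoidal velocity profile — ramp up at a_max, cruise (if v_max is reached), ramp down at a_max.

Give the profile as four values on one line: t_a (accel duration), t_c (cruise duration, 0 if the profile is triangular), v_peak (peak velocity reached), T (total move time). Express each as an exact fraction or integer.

t_a=12 t_c=0 v_peak=30 T=24

v_max²/a_max = 37²/(5/2) = 2738/5
360 < 2738/5 ⇒ no cruise
v_peak = √(360·5/2) = √900 = 30
t_a = 30/(5/2) = 12; t_c = 0
T = 2·12 = 24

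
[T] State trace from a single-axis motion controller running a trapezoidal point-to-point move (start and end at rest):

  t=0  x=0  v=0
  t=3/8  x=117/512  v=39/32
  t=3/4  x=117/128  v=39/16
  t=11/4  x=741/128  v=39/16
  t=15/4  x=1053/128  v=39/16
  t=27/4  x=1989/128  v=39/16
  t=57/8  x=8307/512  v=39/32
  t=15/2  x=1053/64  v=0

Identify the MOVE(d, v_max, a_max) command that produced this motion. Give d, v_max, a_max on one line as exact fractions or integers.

d=1053/64 v_max=39/16 a_max=13/4

final state: t=15/2, x=1053/64, v=0 → d = 1053/64
a_max = (39/32−0)/(3/8−0) = 13/4
max v = 39/16 over t∈[3/4,27/4] → v_max = 39/16
check: 39/16·(3/4+6) = 1053/64 ✓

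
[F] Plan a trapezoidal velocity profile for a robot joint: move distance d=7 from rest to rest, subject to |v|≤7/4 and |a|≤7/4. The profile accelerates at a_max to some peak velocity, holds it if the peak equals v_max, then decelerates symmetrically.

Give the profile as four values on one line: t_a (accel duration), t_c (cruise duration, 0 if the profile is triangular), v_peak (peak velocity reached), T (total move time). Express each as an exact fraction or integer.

t_a=1 t_c=3 v_peak=7/4 T=5

vₘ²/aₘ = (7/4)²/(7/4) = 7/4
7 ≥ 7/4 so v_max reached
t_a = (7/4)/(7/4) = 1; v_peak = 7/4
d_cruise = 7 − 7/4 = 21/4; t_c = (21/4)/(7/4) = 3
T = 2·1 + 3 = 5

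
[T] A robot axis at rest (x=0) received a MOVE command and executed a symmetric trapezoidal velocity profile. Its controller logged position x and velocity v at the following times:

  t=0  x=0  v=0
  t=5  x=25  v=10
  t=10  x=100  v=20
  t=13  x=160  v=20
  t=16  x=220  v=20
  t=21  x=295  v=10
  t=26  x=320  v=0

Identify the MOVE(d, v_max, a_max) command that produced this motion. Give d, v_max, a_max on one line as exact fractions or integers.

final state: t=26, x=320, v=0 → d = 320
a_max = (10−0)/(5−0) = 2
max v = 20 over t∈[10,16] → v_max = 20
check: 20·(10+6) = 320 ✓

d=320 v_max=20 a_max=2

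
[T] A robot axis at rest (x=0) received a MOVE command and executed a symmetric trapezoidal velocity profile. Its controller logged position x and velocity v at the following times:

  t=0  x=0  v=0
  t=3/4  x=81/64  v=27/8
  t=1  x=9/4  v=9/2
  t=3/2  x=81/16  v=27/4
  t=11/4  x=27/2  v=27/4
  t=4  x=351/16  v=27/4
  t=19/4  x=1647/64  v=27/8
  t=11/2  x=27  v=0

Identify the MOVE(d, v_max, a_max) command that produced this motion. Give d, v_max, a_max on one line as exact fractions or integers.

final state: t=11/2, x=27, v=0 → d = 27
a_max = (27/8−0)/(3/4−0) = 9/2
max v = 27/4 over t∈[3/2,4] → v_max = 27/4
check: 27/4·(3/2+5/2) = 27 ✓

d=27 v_max=27/4 a_max=9/2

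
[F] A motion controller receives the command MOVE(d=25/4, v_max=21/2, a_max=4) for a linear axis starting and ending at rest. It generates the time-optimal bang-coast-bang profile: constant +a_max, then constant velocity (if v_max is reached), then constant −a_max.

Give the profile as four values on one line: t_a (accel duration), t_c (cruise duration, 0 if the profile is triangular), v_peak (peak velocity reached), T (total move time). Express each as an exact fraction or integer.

t_a=5/4 t_c=0 v_peak=5 T=5/2

v_max²/a_max = (21/2)²/4 = 441/16
25/4 < 441/16 so t_c = 0
v_peak = √(25/4·4) = √25 = 5
t_a = 5/4; t_c = 0
T = 2·5/4 = 5/2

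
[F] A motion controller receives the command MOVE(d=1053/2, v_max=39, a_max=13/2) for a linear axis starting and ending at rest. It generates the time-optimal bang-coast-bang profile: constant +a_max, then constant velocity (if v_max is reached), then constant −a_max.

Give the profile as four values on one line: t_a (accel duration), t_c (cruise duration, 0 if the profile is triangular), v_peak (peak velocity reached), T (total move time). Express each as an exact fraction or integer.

t_a=6 t_c=15/2 v_peak=39 T=39/2

vₘ²/aₘ = 39²/(13/2) = 234
1053/2 ≥ 234 → trapezoidal
t_a = 39/(13/2) = 6; v_peak = 39
d_cruise = 1053/2 − 234 = 585/2; t_c = (585/2)/39 = 15/2
T = 2·6 + 15/2 = 39/2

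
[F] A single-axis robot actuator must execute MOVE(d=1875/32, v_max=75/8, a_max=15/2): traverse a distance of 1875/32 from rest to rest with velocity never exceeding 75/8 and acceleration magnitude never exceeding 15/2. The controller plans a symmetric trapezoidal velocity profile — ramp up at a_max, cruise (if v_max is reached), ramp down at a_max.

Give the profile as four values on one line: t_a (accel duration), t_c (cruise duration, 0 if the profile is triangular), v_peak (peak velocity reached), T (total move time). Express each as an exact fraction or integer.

v_max²/a_max = (75/8)²/(15/2) = 375/32
1875/32 ≥ 375/32 so v_max reached
t_a = (75/8)/(15/2) = 5/4; v_peak = 75/8
d_cruise = 1875/32 − 375/32 = 375/8; t_c = (375/8)/(75/8) = 5
T = 2·5/4 + 5 = 15/2

t_a=5/4 t_c=5 v_peak=75/8 T=15/2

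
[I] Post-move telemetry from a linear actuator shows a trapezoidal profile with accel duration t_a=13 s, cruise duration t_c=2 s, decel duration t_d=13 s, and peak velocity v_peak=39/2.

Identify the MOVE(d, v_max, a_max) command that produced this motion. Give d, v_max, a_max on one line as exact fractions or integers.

d=585/2 v_max=39/2 a_max=3/2

a_max = (39/2)/13 = 3/2
d_a = ½·39/2·13 = 507/4; d_c = 39/2·2 = 39
d = 2·507/4 + 39 = 585/2
t_c = 2 > 0 → v_max = v_peak = 39/2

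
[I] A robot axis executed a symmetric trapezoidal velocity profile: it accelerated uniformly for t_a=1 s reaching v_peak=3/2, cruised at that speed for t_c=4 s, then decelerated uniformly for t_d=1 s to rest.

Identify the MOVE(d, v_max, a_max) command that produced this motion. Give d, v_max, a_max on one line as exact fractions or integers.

a_max = (3/2)/1 = 3/2
d_a = ½·3/2·1 = 3/4; d_c = 3/2·4 = 6
d = 2·3/4 + 6 = 15/2
t_c = 4 > 0 → v_max = v_peak = 3/2

d=15/2 v_max=3/2 a_max=3/2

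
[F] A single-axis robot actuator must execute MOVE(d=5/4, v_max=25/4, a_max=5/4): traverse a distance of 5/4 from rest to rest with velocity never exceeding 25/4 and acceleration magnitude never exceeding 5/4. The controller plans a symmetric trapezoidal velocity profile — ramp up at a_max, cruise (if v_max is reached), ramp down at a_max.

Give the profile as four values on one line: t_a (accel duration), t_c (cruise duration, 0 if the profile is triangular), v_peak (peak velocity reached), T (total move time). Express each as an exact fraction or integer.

v_max²/a_max = (25/4)²/(5/4) = 125/4
5/4 < 125/4 so t_c = 0
v_peak = √(5/4·5/4) = √(25/16) = 5/4
t_a = (5/4)/(5/4) = 1; t_c = 0
T = 2·1 = 2

t_a=1 t_c=0 v_peak=5/4 T=2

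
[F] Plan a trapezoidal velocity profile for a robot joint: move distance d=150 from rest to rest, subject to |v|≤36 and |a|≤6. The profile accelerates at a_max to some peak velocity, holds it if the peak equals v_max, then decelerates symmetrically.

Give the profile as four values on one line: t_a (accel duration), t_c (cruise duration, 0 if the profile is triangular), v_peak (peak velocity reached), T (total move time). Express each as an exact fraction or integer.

(v_max)²/a_max = 36²/6 = 216
150 < 216 → triangular
v_peak = √(150·6) = √900 = 30
t_a = 30/6 = 5; t_c = 0
T = 2·5 = 10

t_a=5 t_c=0 v_peak=30 T=10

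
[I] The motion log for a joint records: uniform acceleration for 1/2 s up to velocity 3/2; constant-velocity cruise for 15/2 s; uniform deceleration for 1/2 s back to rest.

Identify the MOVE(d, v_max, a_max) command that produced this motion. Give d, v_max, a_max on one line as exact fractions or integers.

d=12 v_max=3/2 a_max=3

a_max = (3/2)/(1/2) = 3
d_a = ½·3/2·1/2 = 3/8; d_c = 3/2·15/2 = 45/4
d = 2·3/8 + 45/4 = 12
t_c = 15/2 > 0 → v_max = v_peak = 3/2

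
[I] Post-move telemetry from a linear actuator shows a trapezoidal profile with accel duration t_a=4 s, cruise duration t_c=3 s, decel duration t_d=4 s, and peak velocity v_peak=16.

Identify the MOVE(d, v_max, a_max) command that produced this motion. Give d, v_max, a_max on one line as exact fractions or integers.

a_max = 16/4 = 4
d_a = ½·16·4 = 32; d_c = 16·3 = 48
d = 2·32 + 48 = 112
t_c = 3 > 0 so v_max = 16

d=112 v_max=16 a_max=4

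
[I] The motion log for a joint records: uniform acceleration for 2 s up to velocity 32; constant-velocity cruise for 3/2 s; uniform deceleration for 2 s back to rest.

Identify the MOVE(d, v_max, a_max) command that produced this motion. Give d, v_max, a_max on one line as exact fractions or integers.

d=112 v_max=32 a_max=16

a_max = 32/2 = 16
d_a = ½·32·2 = 32; d_c = 32·3/2 = 48
d = 2·32 + 48 = 112
t_c = 3/2 > 0 ⇒ limit active, v_max = 32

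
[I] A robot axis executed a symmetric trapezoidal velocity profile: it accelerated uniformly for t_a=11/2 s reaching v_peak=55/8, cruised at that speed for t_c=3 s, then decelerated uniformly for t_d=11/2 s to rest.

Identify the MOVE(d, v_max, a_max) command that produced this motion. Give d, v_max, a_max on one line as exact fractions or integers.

a_max = (55/8)/(11/2) = 5/4
d_a = ½·55/8·11/2 = 605/32; d_c = 55/8·3 = 165/8
d = 2·605/32 + 165/8 = 935/16
t_c = 3 > 0 so v_max = 55/8

d=935/16 v_max=55/8 a_max=5/4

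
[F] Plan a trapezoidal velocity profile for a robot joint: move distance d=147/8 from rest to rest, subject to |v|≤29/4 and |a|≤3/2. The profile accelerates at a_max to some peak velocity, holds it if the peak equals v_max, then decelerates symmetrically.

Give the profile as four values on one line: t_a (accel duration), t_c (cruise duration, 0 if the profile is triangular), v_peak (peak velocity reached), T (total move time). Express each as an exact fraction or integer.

vₘ²/aₘ = (29/4)²/(3/2) = 841/24
147/8 < 841/24 ⇒ no cruise
v_peak = √(147/8·3/2) = √(441/16) = 21/4
t_a = (21/4)/(3/2) = 7/2; t_c = 0
T = 2·7/2 = 7

t_a=7/2 t_c=0 v_peak=21/4 T=7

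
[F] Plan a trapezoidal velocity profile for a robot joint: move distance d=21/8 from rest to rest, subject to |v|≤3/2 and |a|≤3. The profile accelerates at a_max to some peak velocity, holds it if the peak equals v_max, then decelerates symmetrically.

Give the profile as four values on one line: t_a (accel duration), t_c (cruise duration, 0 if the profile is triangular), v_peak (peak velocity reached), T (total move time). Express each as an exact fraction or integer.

(v_max)²/a_max = (3/2)²/3 = 3/4
21/8 ≥ 3/4 so v_max reached
t_a = (3/2)/3 = 1/2; v_peak = 3/2
d_cruise = 21/8 − 3/4 = 15/8; t_c = (15/8)/(3/2) = 5/4
T = 2·1/2 + 5/4 = 9/4

t_a=1/2 t_c=5/4 v_peak=3/2 T=9/4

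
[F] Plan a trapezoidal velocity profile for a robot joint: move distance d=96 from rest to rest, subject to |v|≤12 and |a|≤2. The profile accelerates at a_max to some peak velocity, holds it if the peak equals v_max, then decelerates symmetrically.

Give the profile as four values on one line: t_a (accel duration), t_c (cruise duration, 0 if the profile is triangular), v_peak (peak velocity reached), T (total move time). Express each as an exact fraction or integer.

t_a=6 t_c=2 v_peak=12 T=14

v_max²/a_max = 12²/2 = 72
96 ≥ 72 ⇒ cruise phase
t_a = 12/2 = 6; v_peak = 12
d_cruise = 96 − 72 = 24; t_c = 24/12 = 2
T = 2·6 + 2 = 14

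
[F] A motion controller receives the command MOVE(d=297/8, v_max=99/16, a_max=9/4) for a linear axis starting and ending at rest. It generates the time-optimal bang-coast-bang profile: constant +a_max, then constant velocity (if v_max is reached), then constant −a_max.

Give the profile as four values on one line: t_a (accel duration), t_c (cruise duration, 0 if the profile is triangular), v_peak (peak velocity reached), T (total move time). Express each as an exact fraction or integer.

t_a=11/4 t_c=13/4 v_peak=99/16 T=35/4

vₘ²/aₘ = (99/16)²/(9/4) = 1089/64
297/8 ≥ 1089/64 → trapezoidal
t_a = (99/16)/(9/4) = 11/4; v_peak = 99/16
d_cruise = 297/8 − 1089/64 = 1287/64; t_c = (1287/64)/(99/16) = 13/4
T = 2·11/4 + 13/4 = 35/4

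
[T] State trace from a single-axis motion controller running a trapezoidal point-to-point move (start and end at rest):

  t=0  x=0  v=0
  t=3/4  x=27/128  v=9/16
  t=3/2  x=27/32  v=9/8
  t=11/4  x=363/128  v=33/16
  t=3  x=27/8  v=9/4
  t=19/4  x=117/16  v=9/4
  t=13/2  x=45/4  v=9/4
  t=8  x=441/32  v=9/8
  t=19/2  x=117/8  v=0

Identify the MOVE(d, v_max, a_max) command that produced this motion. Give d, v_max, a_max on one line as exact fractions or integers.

final state: t=19/2, x=117/8, v=0 → d = 117/8
a_max = (9/16−0)/(3/4−0) = 3/4
max v = 9/4 over t∈[3,13/2] → v_max = 9/4
check: 9/4·(3+7/2) = 117/8 ✓

d=117/8 v_max=9/4 a_max=3/4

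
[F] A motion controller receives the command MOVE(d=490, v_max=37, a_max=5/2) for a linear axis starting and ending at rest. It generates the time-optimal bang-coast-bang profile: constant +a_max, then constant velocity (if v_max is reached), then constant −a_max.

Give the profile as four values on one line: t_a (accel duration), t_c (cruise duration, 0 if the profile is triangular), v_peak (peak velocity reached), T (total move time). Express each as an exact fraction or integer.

v_max²/a_max = 37²/(5/2) = 2738/5
490 < 2738/5 → triangular
v_peak = √(490·5/2) = √1225 = 35
t_a = 35/(5/2) = 14; t_c = 0
T = 2·14 = 28

t_a=14 t_c=0 v_peak=35 T=28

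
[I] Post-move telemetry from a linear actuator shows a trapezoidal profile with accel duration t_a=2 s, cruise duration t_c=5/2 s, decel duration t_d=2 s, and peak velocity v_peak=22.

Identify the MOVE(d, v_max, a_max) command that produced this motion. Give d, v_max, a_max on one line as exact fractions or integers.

a_max = 22/2 = 11
d_a = ½·22·2 = 22; d_c = 22·5/2 = 55
d = 2·22 + 55 = 99
t_c = 5/2 > 0 ⇒ limit active, v_max = 22

d=99 v_max=22 a_max=11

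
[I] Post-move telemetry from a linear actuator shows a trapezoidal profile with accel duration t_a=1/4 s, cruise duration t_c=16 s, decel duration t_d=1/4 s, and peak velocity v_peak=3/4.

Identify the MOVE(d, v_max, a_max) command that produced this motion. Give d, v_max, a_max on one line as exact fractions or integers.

a_max = (3/4)/(1/4) = 3
d_a = ½·3/4·1/4 = 3/32; d_c = 3/4·16 = 12
d = 2·3/32 + 12 = 195/16
t_c = 16 > 0 so v_max = 3/4

d=195/16 v_max=3/4 a_max=3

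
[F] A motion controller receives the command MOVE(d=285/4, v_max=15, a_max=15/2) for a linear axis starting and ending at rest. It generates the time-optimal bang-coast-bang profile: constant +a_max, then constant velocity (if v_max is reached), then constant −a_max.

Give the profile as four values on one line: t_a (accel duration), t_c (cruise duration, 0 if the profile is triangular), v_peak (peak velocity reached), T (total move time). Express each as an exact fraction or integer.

(v_max)²/a_max = 15²/(15/2) = 30
285/4 ≥ 30 → trapezoidal
t_a = 15/(15/2) = 2; v_peak = 15
d_cruise = 285/4 − 30 = 165/4; t_c = (165/4)/15 = 11/4
T = 2·2 + 11/4 = 27/4

t_a=2 t_c=11/4 v_peak=15 T=27/4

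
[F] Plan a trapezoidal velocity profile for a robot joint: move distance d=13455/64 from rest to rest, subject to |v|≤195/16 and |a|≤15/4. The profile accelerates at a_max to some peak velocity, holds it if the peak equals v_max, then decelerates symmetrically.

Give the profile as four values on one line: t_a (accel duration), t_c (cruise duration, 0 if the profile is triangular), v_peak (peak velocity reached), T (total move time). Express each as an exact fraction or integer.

t_a=13/4 t_c=14 v_peak=195/16 T=41/2

vₘ²/aₘ = (195/16)²/(15/4) = 2535/64
13455/64 ≥ 2535/64 → trapezoidal
t_a = (195/16)/(15/4) = 13/4; v_peak = 195/16
d_cruise = 13455/64 − 2535/64 = 1365/8; t_c = (1365/8)/(195/16) = 14
T = 2·13/4 + 14 = 41/2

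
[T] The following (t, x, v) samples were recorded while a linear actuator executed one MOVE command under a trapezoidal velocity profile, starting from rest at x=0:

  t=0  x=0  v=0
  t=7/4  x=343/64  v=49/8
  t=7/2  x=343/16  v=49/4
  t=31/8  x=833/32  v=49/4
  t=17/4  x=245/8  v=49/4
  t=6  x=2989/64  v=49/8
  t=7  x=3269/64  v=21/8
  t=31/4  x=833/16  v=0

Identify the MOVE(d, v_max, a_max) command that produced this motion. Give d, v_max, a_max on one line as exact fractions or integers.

d=833/16 v_max=49/4 a_max=7/2

final state: t=31/4, x=833/16, v=0 → d = 833/16
a_max = (49/8−0)/(7/4−0) = 7/2
max v = 49/4 over t∈[7/2,17/4] → v_max = 49/4
check: 49/4·(7/2+3/4) = 833/16 ✓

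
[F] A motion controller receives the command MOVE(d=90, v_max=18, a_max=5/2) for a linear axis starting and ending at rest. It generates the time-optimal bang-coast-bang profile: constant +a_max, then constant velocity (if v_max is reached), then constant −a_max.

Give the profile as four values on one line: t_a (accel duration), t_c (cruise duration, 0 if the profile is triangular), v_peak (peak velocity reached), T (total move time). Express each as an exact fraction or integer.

vₘ²/aₘ = 18²/(5/2) = 648/5
90 < 648/5 → triangular
v_peak = √(90·5/2) = √225 = 15
t_a = 15/(5/2) = 6; t_c = 0
T = 2·6 = 12

t_a=6 t_c=0 v_peak=15 T=12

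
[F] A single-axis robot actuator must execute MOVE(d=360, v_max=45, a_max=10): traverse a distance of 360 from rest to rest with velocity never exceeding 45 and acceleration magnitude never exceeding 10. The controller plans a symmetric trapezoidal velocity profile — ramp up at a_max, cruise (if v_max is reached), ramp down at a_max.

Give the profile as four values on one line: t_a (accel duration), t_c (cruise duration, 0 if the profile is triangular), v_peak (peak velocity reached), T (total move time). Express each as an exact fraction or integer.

vₘ²/aₘ = 45²/10 = 405/2
360 ≥ 405/2 so v_max reached
t_a = 45/10 = 9/2; v_peak = 45
d_cruise = 360 − 405/2 = 315/2; t_c = (315/2)/45 = 7/2
T = 2·9/2 + 7/2 = 25/2

t_a=9/2 t_c=7/2 v_peak=45 T=25/2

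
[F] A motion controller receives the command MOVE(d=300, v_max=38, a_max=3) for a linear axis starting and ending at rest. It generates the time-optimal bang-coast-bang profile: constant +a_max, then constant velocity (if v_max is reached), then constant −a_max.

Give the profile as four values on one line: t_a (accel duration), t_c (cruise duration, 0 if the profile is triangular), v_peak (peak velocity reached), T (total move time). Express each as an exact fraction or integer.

t_a=10 t_c=0 v_peak=30 T=20

vₘ²/aₘ = 38²/3 = 1444/3
300 < 1444/3 → triangular
v_peak = √(300·3) = √900 = 30
t_a = 30/3 = 10; t_c = 0
T = 2·10 = 20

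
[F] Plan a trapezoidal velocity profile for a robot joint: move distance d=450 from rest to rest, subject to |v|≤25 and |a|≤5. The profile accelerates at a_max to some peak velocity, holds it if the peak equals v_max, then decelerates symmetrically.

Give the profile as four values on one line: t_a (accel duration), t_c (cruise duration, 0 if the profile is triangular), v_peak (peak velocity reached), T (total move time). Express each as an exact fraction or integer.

vₘ²/aₘ = 25²/5 = 125
450 ≥ 125 → trapezoidal
t_a = 25/5 = 5; v_peak = 25
d_cruise = 450 − 125 = 325; t_c = 325/25 = 13
T = 2·5 + 13 = 23

t_a=5 t_c=13 v_peak=25 T=23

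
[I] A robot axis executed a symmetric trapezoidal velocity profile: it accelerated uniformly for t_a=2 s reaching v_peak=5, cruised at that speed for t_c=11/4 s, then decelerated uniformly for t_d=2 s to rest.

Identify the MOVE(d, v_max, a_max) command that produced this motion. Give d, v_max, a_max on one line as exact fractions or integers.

d=95/4 v_max=5 a_max=5/2

a_max = 5/2
d_a = ½·5·2 = 5; d_c = 5·11/4 = 55/4
d = 2·5 + 55/4 = 95/4
t_c = 11/4 > 0 so v_max = 5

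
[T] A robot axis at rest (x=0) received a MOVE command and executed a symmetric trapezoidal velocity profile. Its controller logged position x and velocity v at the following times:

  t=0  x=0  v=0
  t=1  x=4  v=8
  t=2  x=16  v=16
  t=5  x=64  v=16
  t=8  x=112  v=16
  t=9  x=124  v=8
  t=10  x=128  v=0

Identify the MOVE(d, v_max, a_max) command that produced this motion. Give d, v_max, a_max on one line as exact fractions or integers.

d=128 v_max=16 a_max=8

final state: t=10, x=128, v=0 → d = 128
a_max = (8−0)/(1−0) = 8
max v = 16 over t∈[2,8] → v_max = 16
check: 16·(2+6) = 128 ✓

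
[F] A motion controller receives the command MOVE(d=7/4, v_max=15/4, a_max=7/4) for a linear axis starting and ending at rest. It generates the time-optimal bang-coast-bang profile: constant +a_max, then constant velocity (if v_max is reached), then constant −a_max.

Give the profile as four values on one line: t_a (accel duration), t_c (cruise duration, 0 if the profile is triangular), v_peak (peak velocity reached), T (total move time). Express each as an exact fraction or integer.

t_a=1 t_c=0 v_peak=7/4 T=2

(v_max)²/a_max = (15/4)²/(7/4) = 225/28
7/4 < 225/28 → triangular
v_peak = √(7/4·7/4) = √(49/16) = 7/4
t_a = (7/4)/(7/4) = 1; t_c = 0
T = 2·1 = 2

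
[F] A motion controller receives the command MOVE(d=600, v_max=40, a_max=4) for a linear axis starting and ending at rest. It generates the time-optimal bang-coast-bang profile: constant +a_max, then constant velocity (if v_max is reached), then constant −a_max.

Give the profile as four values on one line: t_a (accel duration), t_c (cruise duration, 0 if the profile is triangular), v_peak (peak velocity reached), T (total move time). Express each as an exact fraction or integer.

t_a=10 t_c=5 v_peak=40 T=25

(v_max)²/a_max = 40²/4 = 400
600 ≥ 400 ⇒ cruise phase
t_a = 40/4 = 10; v_peak = 40
d_cruise = 600 − 400 = 200; t_c = 200/40 = 5
T = 2·10 + 5 = 25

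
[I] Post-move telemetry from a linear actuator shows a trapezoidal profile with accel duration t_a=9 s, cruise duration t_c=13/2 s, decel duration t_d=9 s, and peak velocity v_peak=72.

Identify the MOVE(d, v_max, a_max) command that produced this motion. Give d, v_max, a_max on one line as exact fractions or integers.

a_max = 72/9 = 8
d_a = ½·72·9 = 324; d_c = 72·13/2 = 468
d = 2·324 + 468 = 1116
t_c = 13/2 > 0 → v_max = v_peak = 72

d=1116 v_max=72 a_max=8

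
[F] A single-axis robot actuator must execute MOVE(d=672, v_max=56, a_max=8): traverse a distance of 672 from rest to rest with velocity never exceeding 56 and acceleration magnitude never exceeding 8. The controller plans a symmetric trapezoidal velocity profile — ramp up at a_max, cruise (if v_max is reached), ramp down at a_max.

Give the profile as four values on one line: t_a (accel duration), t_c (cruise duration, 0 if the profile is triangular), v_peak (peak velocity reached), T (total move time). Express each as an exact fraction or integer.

vₘ²/aₘ = 56²/8 = 392
672 ≥ 392 so v_max reached
t_a = 56/8 = 7; v_peak = 56
d_cruise = 672 − 392 = 280; t_c = 280/56 = 5
T = 2·7 + 5 = 19

t_a=7 t_c=5 v_peak=56 T=19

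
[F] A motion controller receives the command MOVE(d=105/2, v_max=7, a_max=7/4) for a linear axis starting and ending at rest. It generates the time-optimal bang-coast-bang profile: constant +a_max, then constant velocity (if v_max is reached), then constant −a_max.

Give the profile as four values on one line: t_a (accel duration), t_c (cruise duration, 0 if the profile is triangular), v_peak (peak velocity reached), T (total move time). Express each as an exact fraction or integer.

(v_max)²/a_max = 7²/(7/4) = 28
105/2 ≥ 28 so v_max reached
t_a = 7/(7/4) = 4; v_peak = 7
d_cruise = 105/2 − 28 = 49/2; t_c = (49/2)/7 = 7/2
T = 2·4 + 7/2 = 23/2

t_a=4 t_c=7/2 v_peak=7 T=23/2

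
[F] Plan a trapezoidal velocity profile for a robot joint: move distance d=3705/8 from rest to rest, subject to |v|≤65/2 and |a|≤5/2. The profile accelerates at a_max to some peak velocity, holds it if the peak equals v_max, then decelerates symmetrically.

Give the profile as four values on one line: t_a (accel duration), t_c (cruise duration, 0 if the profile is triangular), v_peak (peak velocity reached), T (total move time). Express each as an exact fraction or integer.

t_a=13 t_c=5/4 v_peak=65/2 T=109/4

(v_max)²/a_max = (65/2)²/(5/2) = 845/2
3705/8 ≥ 845/2 so v_max reached
t_a = (65/2)/(5/2) = 13; v_peak = 65/2
d_cruise = 3705/8 − 845/2 = 325/8; t_c = (325/8)/(65/2) = 5/4
T = 2·13 + 5/4 = 109/4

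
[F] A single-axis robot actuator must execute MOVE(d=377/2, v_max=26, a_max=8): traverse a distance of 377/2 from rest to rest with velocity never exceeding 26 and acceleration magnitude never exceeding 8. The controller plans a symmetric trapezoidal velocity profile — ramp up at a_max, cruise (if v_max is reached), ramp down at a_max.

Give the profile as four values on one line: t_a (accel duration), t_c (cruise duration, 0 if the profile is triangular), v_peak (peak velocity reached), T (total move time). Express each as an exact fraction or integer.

vₘ²/aₘ = 26²/8 = 169/2
377/2 ≥ 169/2 ⇒ cruise phase
t_a = 26/8 = 13/4; v_peak = 26
d_cruise = 377/2 − 169/2 = 104; t_c = 104/26 = 4
T = 2·13/4 + 4 = 21/2

t_a=13/4 t_c=4 v_peak=26 T=21/2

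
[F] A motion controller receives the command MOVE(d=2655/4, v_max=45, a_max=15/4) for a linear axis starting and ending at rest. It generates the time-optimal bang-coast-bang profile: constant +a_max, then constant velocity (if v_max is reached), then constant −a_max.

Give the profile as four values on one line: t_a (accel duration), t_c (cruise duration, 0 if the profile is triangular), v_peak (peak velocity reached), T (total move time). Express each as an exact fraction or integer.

(v_max)²/a_max = 45²/(15/4) = 540
2655/4 ≥ 540 ⇒ cruise phase
t_a = 45/(15/4) = 12; v_peak = 45
d_cruise = 2655/4 − 540 = 495/4; t_c = (495/4)/45 = 11/4
T = 2·12 + 11/4 = 107/4

t_a=12 t_c=11/4 v_peak=45 T=107/4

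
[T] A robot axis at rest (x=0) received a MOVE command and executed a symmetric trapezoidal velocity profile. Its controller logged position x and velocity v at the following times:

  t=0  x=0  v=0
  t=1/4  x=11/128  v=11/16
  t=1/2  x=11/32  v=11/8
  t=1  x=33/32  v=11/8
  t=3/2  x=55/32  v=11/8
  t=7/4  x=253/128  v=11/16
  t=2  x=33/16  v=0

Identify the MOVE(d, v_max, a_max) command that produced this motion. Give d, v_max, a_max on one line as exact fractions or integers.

d=33/16 v_max=11/8 a_max=11/4

final state: t=2, x=33/16, v=0 → d = 33/16
a_max = (11/16−0)/(1/4−0) = 11/4
max v = 11/8 over t∈[1/2,3/2] → v_max = 11/8
check: 11/8·(1/2+1) = 33/16 ✓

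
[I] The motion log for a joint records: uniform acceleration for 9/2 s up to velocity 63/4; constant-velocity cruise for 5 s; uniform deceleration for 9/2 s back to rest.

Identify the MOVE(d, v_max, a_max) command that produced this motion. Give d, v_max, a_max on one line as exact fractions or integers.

a_max = (63/4)/(9/2) = 7/2
d_a = ½·63/4·9/2 = 567/16; d_c = 63/4·5 = 315/4
d = 2·567/16 + 315/4 = 1197/8
t_c = 5 > 0 → v_max = v_peak = 63/4

d=1197/8 v_max=63/4 a_max=7/2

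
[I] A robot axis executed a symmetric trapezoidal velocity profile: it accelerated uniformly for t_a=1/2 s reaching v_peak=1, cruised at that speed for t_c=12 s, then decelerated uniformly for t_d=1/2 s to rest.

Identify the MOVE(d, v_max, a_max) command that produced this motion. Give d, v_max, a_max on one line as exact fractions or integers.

a_max = 1/(1/2) = 2
d_a = ½·1·1/2 = 1/4; d_c = 1·12 = 12
d = 2·1/4 + 12 = 25/2
t_c = 12 > 0 → v_max = v_peak = 1

d=25/2 v_max=1 a_max=2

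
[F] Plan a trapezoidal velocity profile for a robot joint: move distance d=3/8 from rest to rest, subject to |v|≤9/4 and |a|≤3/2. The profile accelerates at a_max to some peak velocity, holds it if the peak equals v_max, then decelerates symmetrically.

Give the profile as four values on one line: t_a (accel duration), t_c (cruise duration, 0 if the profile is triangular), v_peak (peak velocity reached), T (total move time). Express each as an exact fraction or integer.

(v_max)²/a_max = (9/4)²/(3/2) = 27/8
3/8 < 27/8 so t_c = 0
v_peak = √(3/8·3/2) = √(9/16) = 3/4
t_a = (3/4)/(3/2) = 1/2; t_c = 0
T = 2·1/2 = 1

t_a=1/2 t_c=0 v_peak=3/4 T=1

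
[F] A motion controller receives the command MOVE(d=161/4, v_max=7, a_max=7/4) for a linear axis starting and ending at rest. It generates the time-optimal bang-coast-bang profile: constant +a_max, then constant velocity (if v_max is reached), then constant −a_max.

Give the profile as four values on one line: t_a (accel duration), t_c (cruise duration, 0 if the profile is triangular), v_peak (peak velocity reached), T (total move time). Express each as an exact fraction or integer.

t_a=4 t_c=7/4 v_peak=7 T=39/4

vₘ²/aₘ = 7²/(7/4) = 28
161/4 ≥ 28 → trapezoidal
t_a = 7/(7/4) = 4; v_peak = 7
d_cruise = 161/4 − 28 = 49/4; t_c = (49/4)/7 = 7/4
T = 2·4 + 7/4 = 39/4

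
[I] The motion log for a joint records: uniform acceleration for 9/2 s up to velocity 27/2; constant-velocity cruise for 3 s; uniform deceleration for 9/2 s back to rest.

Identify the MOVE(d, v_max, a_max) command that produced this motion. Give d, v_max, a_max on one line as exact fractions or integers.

a_max = (27/2)/(9/2) = 3
d_a = ½·27/2·9/2 = 243/8; d_c = 27/2·3 = 81/2
d = 2·243/8 + 81/2 = 405/4
t_c = 3 > 0 so v_max = 27/2

d=405/4 v_max=27/2 a_max=3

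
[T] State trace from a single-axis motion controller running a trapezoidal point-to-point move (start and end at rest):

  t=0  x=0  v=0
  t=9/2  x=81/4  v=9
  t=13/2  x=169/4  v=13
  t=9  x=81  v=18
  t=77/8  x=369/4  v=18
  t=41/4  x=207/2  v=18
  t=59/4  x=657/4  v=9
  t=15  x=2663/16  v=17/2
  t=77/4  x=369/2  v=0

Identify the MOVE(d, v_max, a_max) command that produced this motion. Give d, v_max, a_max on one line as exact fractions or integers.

d=369/2 v_max=18 a_max=2

final state: t=77/4, x=369/2, v=0 → d = 369/2
a_max = (9−0)/(9/2−0) = 2
max v = 18 over t∈[9,41/4] → v_max = 18
check: 18·(9+5/4) = 369/2 ✓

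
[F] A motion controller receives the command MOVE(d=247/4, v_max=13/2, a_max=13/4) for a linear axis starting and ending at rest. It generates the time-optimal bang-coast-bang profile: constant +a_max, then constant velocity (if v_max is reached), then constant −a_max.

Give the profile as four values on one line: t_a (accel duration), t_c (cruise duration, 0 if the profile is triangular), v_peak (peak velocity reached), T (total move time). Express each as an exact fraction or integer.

t_a=2 t_c=15/2 v_peak=13/2 T=23/2

vₘ²/aₘ = (13/2)²/(13/4) = 13
247/4 ≥ 13 so v_max reached
t_a = (13/2)/(13/4) = 2; v_peak = 13/2
d_cruise = 247/4 − 13 = 195/4; t_c = (195/4)/(13/2) = 15/2
T = 2·2 + 15/2 = 23/2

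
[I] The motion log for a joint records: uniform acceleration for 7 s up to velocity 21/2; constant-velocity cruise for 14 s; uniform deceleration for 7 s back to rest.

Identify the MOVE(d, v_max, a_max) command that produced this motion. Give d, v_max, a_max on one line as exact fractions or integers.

a_max = (21/2)/7 = 3/2
d_a = ½·21/2·7 = 147/4; d_c = 21/2·14 = 147
d = 2·147/4 + 147 = 441/2
t_c = 14 > 0 so v_max = 21/2

d=441/2 v_max=21/2 a_max=3/2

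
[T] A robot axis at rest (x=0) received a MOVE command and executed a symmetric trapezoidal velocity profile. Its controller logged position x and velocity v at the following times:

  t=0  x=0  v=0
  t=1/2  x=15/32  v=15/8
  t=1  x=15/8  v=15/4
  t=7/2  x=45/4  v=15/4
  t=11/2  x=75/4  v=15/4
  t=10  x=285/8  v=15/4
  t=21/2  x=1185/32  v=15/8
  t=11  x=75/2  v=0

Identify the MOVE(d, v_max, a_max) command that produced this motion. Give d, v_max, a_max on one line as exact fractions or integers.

final state: t=11, x=75/2, v=0 → d = 75/2
a_max = (15/8−0)/(1/2−0) = 15/4
max v = 15/4 over t∈[1,10] → v_max = 15/4
check: 15/4·(1+9) = 75/2 ✓

d=75/2 v_max=15/4 a_max=15/4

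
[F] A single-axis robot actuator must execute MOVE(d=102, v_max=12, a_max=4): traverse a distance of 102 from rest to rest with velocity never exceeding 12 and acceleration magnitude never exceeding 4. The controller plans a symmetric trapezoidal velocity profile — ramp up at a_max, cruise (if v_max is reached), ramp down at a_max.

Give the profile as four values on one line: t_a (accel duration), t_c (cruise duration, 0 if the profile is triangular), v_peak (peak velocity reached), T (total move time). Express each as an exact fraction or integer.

t_a=3 t_c=11/2 v_peak=12 T=23/2

v_max²/a_max = 12²/4 = 36
102 ≥ 36 so v_max reached
t_a = 12/4 = 3; v_peak = 12
d_cruise = 102 − 36 = 66; t_c = 66/12 = 11/2
T = 2·3 + 11/2 = 23/2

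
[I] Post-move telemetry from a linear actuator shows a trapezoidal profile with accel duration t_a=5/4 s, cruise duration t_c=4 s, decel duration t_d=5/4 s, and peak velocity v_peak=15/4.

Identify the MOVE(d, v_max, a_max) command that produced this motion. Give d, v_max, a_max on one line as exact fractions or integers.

a_max = (15/4)/(5/4) = 3
d_a = ½·15/4·5/4 = 75/32; d_c = 15/4·4 = 15
d = 2·75/32 + 15 = 315/16
t_c = 4 > 0 → v_max = v_peak = 15/4

d=315/16 v_max=15/4 a_max=3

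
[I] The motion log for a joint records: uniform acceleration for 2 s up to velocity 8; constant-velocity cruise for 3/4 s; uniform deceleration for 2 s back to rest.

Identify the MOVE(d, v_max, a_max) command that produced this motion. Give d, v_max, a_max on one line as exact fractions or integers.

d=22 v_max=8 a_max=4

a_max = 8/2 = 4
d_a = ½·8·2 = 8; d_c = 8·3/4 = 6
d = 2·8 + 6 = 22
t_c = 3/4 > 0 ⇒ limit active, v_max = 8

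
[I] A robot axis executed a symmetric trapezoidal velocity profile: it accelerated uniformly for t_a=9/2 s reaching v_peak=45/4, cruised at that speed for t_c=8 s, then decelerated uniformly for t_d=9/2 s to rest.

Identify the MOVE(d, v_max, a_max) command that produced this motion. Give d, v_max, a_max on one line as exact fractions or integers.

d=1125/8 v_max=45/4 a_max=5/2

a_max = (45/4)/(9/2) = 5/2
d_a = ½·45/4·9/2 = 405/16; d_c = 45/4·8 = 90
d = 2·405/16 + 90 = 1125/8
t_c = 8 > 0 so v_max = 45/4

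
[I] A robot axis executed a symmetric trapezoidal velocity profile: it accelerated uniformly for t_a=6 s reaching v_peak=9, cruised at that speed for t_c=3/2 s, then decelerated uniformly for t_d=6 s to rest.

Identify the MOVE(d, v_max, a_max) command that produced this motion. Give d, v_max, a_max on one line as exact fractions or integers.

a_max = 9/6 = 3/2
d_a = ½·9·6 = 27; d_c = 9·3/2 = 27/2
d = 2·27 + 27/2 = 135/2
t_c = 3/2 > 0 ⇒ limit active, v_max = 9

d=135/2 v_max=9 a_max=3/2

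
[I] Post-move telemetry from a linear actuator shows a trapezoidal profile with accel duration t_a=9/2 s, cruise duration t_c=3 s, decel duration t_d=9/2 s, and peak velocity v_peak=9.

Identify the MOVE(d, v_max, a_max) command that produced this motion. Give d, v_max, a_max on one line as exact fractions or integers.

d=135/2 v_max=9 a_max=2

a_max = 9/(9/2) = 2
d_a = ½·9·9/2 = 81/4; d_c = 9·3 = 27
d = 2·81/4 + 27 = 135/2
t_c = 3 > 0 → v_max = v_peak = 9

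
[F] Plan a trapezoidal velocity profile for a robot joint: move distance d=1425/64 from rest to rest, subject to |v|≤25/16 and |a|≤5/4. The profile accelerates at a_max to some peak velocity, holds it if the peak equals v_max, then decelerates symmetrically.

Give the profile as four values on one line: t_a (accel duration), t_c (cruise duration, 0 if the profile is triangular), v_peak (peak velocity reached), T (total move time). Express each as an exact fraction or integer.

vₘ²/aₘ = (25/16)²/(5/4) = 125/64
1425/64 ≥ 125/64 so v_max reached
t_a = (25/16)/(5/4) = 5/4; v_peak = 25/16
d_cruise = 1425/64 − 125/64 = 325/16; t_c = (325/16)/(25/16) = 13
T = 2·5/4 + 13 = 31/2

t_a=5/4 t_c=13 v_peak=25/16 T=31/2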